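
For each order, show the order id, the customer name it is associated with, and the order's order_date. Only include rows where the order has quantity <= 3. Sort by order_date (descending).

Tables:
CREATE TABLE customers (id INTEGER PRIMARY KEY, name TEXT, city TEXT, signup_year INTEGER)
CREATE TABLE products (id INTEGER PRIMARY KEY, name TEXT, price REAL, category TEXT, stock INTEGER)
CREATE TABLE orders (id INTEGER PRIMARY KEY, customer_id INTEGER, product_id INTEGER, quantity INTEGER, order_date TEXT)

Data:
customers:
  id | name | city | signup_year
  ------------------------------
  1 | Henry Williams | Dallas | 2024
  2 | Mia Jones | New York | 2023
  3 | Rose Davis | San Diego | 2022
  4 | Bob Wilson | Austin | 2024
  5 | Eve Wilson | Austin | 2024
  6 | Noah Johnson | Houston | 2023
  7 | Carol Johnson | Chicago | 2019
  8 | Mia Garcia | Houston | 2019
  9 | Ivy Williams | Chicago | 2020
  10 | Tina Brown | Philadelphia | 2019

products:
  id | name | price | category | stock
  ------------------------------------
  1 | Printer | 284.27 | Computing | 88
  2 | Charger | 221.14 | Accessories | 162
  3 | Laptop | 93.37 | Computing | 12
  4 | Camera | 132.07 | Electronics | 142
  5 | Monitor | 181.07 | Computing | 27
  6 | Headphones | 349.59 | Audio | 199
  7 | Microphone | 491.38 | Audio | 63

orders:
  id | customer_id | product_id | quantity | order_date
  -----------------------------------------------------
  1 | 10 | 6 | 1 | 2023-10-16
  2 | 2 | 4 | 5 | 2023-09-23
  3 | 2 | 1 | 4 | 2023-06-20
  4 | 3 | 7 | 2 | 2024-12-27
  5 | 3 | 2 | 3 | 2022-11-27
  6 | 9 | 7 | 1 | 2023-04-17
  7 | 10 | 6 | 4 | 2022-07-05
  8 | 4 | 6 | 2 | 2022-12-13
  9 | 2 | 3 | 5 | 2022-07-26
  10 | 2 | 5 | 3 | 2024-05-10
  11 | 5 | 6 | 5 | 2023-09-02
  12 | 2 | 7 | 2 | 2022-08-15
SELECT c.id, p.name AS customer, c.order_date FROM orders c JOIN customers p ON c.customer_id = p.id WHERE c.quantity <= 3 ORDER BY c.order_date DESC

Execution result:
id | customer | order_date
4 | Rose Davis | 2024-12-27
10 | Mia Jones | 2024-05-10
1 | Tina Brown | 2023-10-16
6 | Ivy Williams | 2023-04-17
8 | Bob Wilson | 2022-12-13
5 | Rose Davis | 2022-11-27
12 | Mia Jones | 2022-08-15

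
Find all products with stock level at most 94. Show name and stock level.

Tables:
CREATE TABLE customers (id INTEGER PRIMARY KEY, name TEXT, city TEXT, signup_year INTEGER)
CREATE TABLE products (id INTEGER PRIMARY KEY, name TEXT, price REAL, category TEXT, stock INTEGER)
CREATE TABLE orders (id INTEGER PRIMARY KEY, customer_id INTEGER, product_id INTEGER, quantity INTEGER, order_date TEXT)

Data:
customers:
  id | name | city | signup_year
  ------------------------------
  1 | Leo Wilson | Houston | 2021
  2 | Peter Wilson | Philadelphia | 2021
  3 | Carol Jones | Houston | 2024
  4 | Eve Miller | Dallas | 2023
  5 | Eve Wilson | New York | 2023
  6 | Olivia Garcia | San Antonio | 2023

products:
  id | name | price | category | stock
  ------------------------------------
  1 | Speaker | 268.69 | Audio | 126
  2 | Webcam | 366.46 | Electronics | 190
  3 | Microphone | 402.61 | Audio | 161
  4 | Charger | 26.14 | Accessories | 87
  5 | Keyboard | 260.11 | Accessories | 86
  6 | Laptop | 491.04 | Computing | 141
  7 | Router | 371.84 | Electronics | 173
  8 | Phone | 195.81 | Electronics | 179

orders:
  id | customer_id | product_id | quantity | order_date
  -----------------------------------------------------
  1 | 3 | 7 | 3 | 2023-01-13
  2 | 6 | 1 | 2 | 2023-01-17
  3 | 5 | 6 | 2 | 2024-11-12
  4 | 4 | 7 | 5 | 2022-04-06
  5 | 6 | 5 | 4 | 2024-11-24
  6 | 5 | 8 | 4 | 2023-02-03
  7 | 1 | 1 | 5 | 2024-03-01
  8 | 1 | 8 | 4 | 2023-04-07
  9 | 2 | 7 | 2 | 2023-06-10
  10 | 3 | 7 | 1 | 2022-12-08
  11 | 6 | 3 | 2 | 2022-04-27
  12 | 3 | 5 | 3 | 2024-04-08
SELECT name, stock FROM products WHERE stock <= 94

Execution result:
name | stock
Charger | 87
Keyboard | 86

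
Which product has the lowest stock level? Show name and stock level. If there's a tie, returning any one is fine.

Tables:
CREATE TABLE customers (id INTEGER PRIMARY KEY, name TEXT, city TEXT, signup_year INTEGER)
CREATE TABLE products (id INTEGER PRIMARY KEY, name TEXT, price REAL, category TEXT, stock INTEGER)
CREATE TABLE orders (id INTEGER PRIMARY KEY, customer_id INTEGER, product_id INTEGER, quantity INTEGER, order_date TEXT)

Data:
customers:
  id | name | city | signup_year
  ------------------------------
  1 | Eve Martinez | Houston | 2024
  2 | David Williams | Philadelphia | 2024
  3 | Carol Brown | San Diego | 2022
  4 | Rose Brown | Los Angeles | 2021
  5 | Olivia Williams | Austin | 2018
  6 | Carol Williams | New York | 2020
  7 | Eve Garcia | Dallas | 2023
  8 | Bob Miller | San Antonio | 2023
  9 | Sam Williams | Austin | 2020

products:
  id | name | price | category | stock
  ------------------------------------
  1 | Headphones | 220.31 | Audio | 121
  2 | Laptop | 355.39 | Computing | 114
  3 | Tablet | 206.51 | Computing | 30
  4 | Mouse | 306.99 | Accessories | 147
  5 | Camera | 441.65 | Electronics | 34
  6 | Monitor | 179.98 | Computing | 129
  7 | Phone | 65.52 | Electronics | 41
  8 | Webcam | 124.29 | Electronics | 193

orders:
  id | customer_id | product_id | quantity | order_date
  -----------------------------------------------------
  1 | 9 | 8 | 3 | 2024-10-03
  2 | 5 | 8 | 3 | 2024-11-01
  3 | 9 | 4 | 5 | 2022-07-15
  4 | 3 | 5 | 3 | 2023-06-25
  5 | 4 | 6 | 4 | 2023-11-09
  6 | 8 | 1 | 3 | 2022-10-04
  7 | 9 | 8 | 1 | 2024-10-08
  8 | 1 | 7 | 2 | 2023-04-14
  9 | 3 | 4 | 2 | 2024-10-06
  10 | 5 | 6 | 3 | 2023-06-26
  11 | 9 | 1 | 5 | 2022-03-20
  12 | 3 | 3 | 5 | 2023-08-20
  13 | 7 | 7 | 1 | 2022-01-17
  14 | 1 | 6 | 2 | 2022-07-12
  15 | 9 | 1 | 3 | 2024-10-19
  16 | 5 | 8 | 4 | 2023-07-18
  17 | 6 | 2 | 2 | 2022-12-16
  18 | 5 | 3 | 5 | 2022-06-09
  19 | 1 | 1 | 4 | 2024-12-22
SELECT name, stock FROM products ORDER BY stock ASC LIMIT 1

Execution result:
name | stock
Tablet | 30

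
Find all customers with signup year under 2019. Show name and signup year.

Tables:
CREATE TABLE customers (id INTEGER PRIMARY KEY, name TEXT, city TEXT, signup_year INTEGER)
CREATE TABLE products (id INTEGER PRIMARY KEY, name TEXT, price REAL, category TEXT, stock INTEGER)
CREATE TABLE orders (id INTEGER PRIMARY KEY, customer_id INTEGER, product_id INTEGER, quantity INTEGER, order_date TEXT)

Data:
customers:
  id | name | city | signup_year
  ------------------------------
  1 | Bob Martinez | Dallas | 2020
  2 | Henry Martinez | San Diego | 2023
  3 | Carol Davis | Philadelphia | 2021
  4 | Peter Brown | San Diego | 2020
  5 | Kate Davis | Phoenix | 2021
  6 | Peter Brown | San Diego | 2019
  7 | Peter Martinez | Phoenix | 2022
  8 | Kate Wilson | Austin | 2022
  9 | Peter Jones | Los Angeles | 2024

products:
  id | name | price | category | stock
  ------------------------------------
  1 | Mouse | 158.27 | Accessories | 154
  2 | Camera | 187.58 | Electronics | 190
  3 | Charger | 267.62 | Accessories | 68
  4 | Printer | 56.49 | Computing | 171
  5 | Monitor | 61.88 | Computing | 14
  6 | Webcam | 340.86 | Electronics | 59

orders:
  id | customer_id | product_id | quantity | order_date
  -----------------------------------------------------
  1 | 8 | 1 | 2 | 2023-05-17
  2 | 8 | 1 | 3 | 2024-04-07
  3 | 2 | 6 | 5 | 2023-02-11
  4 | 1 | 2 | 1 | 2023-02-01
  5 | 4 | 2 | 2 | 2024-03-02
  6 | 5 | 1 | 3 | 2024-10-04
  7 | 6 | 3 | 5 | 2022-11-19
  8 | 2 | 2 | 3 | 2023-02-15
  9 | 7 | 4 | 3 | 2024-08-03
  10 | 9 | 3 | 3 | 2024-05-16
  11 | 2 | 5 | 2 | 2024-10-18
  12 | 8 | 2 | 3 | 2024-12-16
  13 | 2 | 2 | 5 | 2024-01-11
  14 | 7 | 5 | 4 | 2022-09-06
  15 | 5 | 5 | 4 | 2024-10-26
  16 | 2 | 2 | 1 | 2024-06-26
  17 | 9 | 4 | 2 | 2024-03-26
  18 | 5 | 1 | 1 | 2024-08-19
SELECT name, signup_year FROM customers WHERE signup_year < 2019

Execution result:
(no rows)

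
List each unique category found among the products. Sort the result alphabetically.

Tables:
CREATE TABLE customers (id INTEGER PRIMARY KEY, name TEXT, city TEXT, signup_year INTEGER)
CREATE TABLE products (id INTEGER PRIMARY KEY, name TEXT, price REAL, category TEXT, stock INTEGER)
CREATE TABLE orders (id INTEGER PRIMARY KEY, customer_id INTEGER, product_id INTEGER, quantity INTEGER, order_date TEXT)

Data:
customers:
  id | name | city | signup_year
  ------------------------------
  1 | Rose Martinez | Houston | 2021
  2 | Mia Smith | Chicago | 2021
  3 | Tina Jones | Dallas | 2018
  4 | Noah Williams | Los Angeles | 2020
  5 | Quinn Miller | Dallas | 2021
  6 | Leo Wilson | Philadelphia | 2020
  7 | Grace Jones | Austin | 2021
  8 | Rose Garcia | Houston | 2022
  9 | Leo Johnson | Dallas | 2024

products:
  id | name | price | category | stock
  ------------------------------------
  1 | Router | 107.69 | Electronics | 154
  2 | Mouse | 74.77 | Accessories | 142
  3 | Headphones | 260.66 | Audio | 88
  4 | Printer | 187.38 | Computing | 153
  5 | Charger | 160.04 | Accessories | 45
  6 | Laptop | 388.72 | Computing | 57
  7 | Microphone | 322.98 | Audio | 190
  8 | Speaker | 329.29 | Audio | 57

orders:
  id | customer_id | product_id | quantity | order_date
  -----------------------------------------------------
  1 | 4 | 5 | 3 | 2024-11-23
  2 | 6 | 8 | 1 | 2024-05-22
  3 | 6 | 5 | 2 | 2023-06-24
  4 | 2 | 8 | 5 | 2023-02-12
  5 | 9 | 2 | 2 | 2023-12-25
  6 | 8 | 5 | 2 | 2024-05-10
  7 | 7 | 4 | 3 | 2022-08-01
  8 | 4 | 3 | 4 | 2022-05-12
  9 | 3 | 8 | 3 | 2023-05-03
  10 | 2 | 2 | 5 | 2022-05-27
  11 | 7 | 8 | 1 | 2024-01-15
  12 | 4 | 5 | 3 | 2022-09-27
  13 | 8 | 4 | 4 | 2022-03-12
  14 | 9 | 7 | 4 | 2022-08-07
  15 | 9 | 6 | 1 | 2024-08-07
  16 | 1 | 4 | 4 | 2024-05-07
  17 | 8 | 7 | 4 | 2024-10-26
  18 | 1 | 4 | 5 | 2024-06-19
SELECT DISTINCT category FROM products ORDER BY category

Execution result:
category
Accessories
Audio
Computing
Electronics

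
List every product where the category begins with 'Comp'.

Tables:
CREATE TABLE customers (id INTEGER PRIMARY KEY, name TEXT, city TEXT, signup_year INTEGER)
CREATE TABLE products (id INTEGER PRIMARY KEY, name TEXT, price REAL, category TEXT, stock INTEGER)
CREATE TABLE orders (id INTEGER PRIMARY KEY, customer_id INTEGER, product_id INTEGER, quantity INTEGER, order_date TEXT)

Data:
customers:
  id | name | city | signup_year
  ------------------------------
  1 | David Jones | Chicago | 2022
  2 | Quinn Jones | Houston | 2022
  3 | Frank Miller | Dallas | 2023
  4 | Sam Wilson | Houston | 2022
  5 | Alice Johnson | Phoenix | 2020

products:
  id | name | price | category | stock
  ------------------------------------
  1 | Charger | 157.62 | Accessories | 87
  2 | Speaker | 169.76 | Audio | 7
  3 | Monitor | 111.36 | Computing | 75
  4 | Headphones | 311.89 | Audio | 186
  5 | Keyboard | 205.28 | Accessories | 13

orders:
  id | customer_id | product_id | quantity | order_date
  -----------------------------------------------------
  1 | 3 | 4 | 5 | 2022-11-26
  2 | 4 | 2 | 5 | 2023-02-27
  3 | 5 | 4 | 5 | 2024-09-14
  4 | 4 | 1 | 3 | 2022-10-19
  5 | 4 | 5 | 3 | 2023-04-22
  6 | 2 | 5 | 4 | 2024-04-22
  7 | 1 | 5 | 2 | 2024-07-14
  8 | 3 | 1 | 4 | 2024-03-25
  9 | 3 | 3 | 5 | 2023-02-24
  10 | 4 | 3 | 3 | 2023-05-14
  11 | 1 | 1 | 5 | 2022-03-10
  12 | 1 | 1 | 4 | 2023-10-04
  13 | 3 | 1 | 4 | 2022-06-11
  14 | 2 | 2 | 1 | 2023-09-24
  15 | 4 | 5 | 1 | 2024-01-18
SELECT name, category FROM products WHERE category LIKE 'Comp%'

Execution result:
name | category
Monitor | Computing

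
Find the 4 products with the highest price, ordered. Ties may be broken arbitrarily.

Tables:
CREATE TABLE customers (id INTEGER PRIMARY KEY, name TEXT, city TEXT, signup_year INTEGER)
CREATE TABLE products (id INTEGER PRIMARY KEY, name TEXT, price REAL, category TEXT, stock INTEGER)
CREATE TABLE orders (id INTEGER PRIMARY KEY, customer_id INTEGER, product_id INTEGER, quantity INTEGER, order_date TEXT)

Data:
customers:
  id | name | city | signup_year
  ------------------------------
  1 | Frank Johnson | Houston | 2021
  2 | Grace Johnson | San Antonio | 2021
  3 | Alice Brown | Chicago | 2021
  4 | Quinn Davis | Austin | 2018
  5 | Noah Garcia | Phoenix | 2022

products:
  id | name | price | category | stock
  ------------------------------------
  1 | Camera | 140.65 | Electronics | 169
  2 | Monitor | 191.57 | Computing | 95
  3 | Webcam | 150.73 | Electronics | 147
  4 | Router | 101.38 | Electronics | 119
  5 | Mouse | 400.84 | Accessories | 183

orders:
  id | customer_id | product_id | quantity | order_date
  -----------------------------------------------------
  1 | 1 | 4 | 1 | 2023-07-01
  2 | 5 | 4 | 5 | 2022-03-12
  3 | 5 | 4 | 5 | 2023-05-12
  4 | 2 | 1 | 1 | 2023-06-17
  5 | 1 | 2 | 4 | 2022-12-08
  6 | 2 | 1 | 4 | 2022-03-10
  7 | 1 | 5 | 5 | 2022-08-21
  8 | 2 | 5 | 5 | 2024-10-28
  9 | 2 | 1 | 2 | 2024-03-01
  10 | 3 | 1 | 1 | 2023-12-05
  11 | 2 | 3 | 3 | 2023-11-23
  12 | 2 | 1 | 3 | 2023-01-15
SELECT name, price FROM products ORDER BY price DESC LIMIT 4

Execution result:
name | price
Mouse | 400.84
Monitor | 191.57
Webcam | 150.73
Camera | 140.65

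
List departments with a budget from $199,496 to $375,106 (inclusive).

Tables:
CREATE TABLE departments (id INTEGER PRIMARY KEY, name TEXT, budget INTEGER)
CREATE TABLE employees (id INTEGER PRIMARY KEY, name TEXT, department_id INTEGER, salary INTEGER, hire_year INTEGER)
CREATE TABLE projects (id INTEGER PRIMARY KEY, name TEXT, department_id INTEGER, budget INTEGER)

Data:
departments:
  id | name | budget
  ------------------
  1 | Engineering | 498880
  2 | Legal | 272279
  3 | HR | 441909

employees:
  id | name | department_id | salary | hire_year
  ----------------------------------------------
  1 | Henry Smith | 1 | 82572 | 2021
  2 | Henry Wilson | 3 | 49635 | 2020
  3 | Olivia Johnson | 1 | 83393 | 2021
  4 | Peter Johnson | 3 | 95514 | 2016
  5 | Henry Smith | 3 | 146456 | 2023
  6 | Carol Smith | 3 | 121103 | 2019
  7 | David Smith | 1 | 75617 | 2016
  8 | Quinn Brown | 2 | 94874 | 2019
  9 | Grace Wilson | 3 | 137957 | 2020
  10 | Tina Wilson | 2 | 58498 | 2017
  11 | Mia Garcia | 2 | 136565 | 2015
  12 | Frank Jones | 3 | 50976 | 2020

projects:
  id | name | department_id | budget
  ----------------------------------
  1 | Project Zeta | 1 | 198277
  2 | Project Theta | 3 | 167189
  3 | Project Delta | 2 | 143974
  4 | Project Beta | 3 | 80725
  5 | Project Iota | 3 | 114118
SELECT name, budget FROM departments WHERE budget BETWEEN 199496 AND 375106

Execution result:
name | budget
Legal | 272279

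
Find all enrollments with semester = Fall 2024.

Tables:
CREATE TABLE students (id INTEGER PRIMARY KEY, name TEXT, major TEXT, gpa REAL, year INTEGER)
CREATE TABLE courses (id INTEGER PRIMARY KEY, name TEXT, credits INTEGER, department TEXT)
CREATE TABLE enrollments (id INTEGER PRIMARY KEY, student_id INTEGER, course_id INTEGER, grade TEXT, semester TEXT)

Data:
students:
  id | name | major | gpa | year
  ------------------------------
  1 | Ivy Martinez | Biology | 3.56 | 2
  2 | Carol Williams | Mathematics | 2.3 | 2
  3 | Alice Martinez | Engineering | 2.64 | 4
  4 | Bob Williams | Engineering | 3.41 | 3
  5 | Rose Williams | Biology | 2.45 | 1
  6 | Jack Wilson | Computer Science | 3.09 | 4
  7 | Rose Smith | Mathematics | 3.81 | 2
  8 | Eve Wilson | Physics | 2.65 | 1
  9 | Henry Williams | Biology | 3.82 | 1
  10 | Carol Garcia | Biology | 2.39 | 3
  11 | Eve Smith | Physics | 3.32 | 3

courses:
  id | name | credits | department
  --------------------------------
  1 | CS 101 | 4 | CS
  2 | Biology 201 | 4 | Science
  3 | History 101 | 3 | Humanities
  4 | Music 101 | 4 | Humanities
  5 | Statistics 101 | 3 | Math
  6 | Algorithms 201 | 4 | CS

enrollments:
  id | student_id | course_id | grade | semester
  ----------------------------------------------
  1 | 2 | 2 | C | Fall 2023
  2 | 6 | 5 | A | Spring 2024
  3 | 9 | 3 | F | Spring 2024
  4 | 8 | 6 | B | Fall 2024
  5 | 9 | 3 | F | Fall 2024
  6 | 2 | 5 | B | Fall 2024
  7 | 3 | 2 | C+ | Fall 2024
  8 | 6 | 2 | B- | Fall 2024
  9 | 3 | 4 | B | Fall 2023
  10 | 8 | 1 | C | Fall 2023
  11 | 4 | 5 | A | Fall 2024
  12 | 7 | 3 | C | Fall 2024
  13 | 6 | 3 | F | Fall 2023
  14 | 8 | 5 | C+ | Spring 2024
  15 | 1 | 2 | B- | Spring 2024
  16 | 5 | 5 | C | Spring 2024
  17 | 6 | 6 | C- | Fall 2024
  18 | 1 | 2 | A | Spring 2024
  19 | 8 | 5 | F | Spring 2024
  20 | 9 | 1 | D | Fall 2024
SELECT id, semester FROM enrollments WHERE semester = 'Fall 2024'

Execution result:
id | semester
4 | Fall 2024
5 | Fall 2024
6 | Fall 2024
7 | Fall 2024
8 | Fall 2024
11 | Fall 2024
12 | Fall 2024
17 | Fall 2024
20 | Fall 2024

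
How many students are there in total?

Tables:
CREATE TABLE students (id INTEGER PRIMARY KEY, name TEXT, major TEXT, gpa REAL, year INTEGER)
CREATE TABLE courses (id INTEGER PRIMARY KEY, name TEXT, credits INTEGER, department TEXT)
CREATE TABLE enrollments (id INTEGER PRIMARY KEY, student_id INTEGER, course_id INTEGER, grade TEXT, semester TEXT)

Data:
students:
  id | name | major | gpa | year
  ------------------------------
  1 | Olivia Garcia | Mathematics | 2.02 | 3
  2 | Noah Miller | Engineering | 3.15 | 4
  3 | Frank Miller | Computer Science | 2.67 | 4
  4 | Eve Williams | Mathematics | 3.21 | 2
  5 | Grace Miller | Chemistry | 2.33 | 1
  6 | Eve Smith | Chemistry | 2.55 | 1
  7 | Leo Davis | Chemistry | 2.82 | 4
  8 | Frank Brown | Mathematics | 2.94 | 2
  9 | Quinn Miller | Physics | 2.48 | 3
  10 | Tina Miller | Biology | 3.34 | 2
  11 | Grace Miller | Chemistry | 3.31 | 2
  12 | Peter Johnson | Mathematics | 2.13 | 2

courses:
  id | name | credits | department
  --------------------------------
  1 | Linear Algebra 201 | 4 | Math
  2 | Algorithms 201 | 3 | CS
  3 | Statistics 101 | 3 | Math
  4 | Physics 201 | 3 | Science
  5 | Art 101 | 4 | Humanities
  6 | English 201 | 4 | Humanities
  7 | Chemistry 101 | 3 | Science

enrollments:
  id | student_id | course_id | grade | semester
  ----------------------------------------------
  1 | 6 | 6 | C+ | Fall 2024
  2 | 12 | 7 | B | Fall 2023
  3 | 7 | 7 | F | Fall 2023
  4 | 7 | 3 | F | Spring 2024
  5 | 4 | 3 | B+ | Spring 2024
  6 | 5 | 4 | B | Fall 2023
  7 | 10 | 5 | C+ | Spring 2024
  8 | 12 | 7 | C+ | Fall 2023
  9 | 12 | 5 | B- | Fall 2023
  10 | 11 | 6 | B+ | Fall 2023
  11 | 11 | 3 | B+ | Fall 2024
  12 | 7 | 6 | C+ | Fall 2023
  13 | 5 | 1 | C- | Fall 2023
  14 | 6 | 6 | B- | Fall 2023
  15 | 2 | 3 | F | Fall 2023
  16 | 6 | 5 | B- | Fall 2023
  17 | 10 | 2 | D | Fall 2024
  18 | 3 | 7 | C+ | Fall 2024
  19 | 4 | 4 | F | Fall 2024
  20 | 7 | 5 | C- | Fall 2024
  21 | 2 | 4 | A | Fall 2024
SELECT COUNT(*) FROM students

Execution result:
12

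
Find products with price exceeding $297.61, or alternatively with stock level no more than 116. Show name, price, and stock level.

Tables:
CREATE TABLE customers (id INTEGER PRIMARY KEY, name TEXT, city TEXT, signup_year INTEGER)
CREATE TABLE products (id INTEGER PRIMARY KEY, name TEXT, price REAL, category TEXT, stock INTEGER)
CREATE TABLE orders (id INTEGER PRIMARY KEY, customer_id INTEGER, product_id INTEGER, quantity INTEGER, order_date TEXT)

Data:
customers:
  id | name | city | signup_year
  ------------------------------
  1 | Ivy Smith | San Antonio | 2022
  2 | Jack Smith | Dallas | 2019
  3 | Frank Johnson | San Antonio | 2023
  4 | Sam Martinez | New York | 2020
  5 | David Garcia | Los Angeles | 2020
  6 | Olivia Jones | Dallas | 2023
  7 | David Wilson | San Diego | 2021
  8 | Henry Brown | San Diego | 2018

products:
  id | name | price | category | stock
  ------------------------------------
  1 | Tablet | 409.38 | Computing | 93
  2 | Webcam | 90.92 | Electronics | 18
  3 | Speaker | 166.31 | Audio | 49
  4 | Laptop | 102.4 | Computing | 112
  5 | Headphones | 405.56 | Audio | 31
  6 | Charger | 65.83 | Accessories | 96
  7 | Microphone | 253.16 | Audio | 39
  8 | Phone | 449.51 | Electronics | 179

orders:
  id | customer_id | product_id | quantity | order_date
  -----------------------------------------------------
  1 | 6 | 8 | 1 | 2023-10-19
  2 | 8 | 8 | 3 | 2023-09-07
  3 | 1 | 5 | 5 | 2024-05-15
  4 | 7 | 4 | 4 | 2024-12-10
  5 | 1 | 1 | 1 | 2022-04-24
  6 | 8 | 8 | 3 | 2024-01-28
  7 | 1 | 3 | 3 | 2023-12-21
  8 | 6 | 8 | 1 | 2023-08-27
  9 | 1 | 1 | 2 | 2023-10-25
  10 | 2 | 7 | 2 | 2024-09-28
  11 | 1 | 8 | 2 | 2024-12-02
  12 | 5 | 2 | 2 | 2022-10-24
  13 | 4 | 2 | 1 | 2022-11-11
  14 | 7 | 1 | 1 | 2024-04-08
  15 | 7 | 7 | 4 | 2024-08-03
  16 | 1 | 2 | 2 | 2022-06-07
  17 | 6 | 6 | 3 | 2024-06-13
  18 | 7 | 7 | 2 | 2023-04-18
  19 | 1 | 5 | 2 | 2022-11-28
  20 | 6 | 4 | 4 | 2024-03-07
SELECT name, price, stock FROM products WHERE price > 297.61 OR stock <= 116

Execution result:
name | price | stock
Tablet | 409.38 | 93
Webcam | 90.92 | 18
Speaker | 166.31 | 49
Laptop | 102.40 | 112
Headphones | 405.56 | 31
Charger | 65.83 | 96
Microphone | 253.16 | 39
Phone | 449.51 | 179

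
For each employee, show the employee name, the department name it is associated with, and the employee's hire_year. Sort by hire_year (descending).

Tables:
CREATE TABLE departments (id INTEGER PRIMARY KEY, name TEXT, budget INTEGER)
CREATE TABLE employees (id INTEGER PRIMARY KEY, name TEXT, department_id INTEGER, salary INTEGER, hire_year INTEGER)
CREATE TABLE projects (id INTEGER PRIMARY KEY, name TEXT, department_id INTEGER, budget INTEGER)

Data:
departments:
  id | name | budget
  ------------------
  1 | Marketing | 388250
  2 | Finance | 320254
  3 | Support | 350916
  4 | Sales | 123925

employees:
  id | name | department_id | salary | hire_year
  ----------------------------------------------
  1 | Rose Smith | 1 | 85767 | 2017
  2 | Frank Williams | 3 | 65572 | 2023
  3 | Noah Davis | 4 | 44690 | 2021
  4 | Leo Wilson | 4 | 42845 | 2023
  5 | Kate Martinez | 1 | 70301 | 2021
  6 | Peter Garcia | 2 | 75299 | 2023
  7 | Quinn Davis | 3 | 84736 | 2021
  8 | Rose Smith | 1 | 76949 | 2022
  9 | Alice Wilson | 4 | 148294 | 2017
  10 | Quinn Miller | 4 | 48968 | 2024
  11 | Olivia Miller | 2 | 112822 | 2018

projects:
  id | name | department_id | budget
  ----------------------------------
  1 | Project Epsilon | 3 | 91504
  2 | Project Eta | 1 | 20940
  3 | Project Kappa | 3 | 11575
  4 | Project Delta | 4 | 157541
SELECT c.name, p.name AS department, c.hire_year FROM employees c JOIN departments p ON c.department_id = p.id ORDER BY c.hire_year DESC

Execution result:
name | department | hire_year
Quinn Miller | Sales | 2024
Frank Williams | Support | 2023
Leo Wilson | Sales | 2023
Peter Garcia | Finance | 2023
Rose Smith | Marketing | 2022
Noah Davis | Sales | 2021
Kate Martinez | Marketing | 2021
Quinn Davis | Support | 2021
Olivia Miller | Finance | 2018
Rose Smith | Marketing | 2017
Alice Wilson | Sales | 2017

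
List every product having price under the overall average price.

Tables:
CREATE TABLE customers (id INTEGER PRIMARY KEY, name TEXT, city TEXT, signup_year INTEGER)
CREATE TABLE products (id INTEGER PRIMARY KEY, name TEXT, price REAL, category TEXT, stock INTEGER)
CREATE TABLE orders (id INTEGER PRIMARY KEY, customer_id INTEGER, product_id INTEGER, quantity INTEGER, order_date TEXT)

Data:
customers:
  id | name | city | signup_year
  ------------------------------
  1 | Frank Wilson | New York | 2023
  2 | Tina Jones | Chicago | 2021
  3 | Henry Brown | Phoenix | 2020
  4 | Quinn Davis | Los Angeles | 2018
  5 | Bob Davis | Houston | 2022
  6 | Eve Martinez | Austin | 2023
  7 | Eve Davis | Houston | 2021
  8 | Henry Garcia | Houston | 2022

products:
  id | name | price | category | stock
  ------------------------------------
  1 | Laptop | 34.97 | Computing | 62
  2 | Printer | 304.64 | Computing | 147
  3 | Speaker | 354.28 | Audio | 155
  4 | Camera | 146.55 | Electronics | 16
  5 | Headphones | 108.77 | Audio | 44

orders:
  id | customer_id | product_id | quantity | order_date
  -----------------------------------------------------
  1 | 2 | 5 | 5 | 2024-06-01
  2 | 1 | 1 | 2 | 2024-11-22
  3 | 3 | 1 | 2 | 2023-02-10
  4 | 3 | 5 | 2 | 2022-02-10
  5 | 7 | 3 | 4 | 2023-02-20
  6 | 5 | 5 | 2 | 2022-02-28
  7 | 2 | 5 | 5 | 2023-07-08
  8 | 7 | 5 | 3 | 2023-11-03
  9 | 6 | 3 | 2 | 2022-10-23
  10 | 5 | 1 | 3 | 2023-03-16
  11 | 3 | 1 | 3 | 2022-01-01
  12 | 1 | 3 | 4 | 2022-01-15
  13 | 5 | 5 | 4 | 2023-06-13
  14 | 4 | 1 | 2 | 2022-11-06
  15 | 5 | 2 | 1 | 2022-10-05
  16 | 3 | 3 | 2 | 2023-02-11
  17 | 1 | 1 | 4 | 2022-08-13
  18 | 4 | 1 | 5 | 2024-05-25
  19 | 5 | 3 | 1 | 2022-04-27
SELECT name, price FROM products WHERE price < (SELECT AVG(price) FROM products)

Execution result:
name | price
Laptop | 34.97
Camera | 146.55
Headphones | 108.77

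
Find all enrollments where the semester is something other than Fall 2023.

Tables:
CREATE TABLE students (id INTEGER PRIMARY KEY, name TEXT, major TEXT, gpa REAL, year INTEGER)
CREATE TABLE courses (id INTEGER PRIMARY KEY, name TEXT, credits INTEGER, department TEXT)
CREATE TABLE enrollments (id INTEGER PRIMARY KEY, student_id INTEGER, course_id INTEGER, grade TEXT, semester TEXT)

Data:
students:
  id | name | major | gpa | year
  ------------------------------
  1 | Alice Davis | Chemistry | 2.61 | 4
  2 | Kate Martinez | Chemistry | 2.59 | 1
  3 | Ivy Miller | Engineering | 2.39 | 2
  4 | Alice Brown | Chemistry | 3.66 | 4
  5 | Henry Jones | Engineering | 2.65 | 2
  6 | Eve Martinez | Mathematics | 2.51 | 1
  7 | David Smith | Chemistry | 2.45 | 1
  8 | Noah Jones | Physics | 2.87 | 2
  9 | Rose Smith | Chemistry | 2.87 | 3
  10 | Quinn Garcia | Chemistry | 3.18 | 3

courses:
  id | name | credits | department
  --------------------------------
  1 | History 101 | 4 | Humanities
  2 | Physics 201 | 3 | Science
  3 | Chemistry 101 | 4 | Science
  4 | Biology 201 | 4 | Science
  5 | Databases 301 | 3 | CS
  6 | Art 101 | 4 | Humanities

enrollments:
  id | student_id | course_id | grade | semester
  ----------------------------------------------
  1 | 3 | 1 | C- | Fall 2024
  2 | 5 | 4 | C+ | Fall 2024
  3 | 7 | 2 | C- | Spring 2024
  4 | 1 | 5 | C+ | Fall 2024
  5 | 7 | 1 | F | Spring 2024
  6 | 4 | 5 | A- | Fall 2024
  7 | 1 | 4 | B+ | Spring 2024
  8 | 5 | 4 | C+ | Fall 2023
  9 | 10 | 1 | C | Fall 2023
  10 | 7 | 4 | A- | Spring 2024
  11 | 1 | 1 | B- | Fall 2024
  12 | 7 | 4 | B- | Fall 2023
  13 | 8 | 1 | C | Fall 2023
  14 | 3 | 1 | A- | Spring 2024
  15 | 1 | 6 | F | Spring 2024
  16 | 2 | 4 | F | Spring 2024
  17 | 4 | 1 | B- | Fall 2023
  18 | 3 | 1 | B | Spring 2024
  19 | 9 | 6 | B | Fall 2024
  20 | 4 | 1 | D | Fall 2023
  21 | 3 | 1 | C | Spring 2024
SELECT id, semester FROM enrollments WHERE semester <> 'Fall 2023'

Execution result:
id | semester
1 | Fall 2024
2 | Fall 2024
3 | Spring 2024
4 | Fall 2024
5 | Spring 2024
6 | Fall 2024
7 | Spring 2024
10 | Spring 2024
11 | Fall 2024
14 | Spring 2024
15 | Spring 2024
16 | Spring 2024
18 | Spring 2024
19 | Fall 2024
21 | Spring 2024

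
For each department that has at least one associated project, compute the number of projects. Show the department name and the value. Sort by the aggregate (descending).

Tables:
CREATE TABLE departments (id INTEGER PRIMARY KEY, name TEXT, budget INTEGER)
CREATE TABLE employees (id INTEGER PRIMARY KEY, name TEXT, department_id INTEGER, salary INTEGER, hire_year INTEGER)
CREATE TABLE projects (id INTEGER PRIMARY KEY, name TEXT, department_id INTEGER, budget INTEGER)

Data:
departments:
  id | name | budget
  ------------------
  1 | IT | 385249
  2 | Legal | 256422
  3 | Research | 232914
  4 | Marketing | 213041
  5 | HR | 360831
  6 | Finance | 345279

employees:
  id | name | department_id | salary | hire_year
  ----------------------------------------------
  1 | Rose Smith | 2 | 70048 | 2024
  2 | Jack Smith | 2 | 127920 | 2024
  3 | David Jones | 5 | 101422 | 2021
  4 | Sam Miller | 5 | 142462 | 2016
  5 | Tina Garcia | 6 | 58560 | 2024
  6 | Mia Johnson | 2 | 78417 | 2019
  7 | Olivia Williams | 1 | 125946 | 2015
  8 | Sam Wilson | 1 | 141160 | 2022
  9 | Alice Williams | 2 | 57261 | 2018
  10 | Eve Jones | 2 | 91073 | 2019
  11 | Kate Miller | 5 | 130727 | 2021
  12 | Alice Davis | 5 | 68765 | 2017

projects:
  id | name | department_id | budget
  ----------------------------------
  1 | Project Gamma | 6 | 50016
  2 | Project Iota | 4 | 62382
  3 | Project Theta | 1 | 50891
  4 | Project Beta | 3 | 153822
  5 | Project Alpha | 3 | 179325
SELECT p.name, COUNT(*) AS n FROM projects c JOIN departments p ON c.department_id = p.id GROUP BY p.id, p.name ORDER BY n DESC

Execution result:
name | n
Research | 2
IT | 1
Marketing | 1
Finance | 1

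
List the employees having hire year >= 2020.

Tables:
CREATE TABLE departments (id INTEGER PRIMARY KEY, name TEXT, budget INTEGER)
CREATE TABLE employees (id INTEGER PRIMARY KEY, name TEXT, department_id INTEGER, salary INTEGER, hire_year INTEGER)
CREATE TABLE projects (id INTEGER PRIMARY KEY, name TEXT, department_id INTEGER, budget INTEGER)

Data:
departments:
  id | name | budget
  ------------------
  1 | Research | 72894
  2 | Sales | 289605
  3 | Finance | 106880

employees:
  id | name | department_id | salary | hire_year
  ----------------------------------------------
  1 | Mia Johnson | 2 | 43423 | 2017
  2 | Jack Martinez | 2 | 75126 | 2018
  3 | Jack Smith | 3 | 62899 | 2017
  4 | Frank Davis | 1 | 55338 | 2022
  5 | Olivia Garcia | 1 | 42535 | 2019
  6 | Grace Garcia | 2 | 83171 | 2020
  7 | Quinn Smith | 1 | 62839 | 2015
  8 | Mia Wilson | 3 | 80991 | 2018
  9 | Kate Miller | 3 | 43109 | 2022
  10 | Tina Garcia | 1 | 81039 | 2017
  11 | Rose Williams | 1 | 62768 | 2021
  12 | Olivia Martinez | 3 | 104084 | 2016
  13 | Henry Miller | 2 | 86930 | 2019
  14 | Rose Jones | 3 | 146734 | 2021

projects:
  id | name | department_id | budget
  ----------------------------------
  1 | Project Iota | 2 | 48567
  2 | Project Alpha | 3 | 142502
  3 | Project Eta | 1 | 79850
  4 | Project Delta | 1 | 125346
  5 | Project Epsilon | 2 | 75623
SELECT name, hire_year FROM employees WHERE hire_year >= 2020

Execution result:
name | hire_year
Frank Davis | 2022
Grace Garcia | 2020
Kate Miller | 2022
Rose Williams | 2021
Rose Jones | 2021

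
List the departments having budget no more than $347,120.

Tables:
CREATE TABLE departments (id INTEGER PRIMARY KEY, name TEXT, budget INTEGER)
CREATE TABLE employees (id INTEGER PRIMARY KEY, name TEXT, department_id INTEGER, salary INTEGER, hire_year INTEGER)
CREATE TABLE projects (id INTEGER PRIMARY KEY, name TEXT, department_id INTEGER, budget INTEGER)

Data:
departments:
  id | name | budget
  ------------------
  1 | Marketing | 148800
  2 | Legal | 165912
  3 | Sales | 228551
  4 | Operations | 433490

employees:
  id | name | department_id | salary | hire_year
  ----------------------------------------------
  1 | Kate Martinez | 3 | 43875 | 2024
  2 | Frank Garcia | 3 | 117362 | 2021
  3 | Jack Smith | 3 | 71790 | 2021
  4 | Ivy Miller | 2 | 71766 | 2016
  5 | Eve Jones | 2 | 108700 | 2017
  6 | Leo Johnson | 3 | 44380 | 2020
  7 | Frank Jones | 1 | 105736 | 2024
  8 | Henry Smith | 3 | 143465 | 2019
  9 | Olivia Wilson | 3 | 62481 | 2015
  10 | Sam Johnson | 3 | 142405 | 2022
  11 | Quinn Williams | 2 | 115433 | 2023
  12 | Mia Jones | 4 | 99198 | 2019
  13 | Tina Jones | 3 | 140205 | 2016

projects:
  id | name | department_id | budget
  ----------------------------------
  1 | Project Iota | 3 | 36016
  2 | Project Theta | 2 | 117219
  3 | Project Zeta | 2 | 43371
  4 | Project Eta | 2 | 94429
SELECT name, budget FROM departments WHERE budget <= 347120

Execution result:
name | budget
Marketing | 148800
Legal | 165912
Sales | 228551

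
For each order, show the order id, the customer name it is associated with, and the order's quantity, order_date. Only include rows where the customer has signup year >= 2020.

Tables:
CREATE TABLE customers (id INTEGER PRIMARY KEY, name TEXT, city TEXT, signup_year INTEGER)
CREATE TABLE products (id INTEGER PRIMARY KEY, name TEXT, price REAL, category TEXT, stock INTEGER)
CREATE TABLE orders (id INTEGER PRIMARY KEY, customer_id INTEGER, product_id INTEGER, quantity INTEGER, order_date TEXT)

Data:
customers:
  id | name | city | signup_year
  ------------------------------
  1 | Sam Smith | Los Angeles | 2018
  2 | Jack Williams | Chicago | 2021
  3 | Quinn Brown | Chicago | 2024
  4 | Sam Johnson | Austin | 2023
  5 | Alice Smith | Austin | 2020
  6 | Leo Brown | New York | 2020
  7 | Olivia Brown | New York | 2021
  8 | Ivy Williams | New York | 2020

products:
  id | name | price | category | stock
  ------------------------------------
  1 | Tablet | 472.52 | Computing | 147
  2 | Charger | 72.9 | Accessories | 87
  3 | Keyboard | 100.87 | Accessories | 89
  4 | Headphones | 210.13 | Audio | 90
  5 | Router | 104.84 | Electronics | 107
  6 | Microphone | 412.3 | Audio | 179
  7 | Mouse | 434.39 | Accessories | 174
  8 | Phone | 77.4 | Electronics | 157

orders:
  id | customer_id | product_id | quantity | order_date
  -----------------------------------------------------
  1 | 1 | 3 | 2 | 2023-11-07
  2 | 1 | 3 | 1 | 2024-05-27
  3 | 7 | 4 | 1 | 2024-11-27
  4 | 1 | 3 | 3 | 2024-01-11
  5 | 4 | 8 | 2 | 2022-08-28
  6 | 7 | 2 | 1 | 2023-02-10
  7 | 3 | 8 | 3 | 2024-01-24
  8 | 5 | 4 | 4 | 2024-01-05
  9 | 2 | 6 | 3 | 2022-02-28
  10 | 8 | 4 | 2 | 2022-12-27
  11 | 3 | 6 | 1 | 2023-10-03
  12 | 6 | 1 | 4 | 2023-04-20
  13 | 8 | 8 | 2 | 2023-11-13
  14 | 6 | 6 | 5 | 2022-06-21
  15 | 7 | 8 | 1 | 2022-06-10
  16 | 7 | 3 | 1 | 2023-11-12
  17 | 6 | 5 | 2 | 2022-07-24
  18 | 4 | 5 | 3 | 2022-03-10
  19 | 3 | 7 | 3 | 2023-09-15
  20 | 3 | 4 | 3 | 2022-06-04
SELECT c.id, p.name AS customer, c.quantity, c.order_date FROM orders c JOIN customers p ON c.customer_id = p.id WHERE p.signup_year >= 2020

Execution result:
id | customer | quantity | order_date
3 | Olivia Brown | 1 | 2024-11-27
5 | Sam Johnson | 2 | 2022-08-28
6 | Olivia Brown | 1 | 2023-02-10
7 | Quinn Brown | 3 | 2024-01-24
8 | Alice Smith | 4 | 2024-01-05
9 | Jack Williams | 3 | 2022-02-28
10 | Ivy Williams | 2 | 2022-12-27
11 | Quinn Brown | 1 | 2023-10-03
12 | Leo Brown | 4 | 2023-04-20
13 | Ivy Williams | 2 | 2023-11-13
14 | Leo Brown | 5 | 2022-06-21
15 | Olivia Brown | 1 | 2022-06-10
16 | Olivia Brown | 1 | 2023-11-12
17 | Leo Brown | 2 | 2022-07-24
18 | Sam Johnson | 3 | 2022-03-10
19 | Quinn Brown | 3 | 2023-09-15
20 | Quinn Brown | 3 | 2022-06-04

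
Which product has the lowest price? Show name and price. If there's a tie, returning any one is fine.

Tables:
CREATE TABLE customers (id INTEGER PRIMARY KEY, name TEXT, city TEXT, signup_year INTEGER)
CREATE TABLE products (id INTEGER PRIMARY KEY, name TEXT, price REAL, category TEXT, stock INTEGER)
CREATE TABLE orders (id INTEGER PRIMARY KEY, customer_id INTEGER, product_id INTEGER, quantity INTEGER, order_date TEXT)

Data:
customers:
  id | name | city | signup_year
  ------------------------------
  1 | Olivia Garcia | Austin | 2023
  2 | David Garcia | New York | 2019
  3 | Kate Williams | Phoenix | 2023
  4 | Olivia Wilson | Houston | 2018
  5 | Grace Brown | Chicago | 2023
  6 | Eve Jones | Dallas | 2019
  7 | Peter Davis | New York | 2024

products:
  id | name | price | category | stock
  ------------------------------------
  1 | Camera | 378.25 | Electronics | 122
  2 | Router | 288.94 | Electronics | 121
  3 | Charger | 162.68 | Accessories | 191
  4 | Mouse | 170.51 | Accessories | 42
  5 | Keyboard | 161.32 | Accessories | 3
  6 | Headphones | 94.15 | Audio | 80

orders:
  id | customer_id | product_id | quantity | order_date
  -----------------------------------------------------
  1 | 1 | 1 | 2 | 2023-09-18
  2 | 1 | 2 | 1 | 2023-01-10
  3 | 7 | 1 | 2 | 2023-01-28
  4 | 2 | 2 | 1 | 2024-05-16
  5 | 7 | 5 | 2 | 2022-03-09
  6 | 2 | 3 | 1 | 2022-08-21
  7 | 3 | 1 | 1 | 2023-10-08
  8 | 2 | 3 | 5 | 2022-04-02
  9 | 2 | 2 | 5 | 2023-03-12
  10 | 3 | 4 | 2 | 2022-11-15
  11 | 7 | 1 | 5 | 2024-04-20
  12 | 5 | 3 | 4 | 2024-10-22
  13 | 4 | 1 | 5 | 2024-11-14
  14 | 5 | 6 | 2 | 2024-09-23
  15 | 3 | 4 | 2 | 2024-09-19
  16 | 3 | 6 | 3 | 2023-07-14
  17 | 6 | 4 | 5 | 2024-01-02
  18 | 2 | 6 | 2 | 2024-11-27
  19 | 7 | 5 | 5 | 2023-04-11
SELECT name, price FROM products ORDER BY price ASC LIMIT 1

Execution result:
name | price
Headphones | 94.15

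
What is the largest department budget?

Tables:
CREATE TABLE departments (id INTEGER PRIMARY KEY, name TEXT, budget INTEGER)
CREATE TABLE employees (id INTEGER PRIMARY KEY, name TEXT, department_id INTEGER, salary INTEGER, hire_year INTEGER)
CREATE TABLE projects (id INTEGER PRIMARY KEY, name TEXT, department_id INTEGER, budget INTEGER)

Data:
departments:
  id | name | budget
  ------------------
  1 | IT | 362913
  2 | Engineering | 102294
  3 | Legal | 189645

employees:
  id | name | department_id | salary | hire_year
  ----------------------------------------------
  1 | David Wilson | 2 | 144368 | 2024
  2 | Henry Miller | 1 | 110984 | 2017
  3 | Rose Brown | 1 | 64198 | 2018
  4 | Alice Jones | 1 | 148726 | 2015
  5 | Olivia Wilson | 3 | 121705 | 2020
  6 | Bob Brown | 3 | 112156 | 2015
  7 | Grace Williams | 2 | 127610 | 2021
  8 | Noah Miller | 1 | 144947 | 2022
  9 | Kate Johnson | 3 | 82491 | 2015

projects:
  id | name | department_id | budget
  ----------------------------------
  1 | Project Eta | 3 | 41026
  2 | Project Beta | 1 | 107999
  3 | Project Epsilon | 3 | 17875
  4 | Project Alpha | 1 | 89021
SELECT MAX(budget) FROM departments

Execution result:
362913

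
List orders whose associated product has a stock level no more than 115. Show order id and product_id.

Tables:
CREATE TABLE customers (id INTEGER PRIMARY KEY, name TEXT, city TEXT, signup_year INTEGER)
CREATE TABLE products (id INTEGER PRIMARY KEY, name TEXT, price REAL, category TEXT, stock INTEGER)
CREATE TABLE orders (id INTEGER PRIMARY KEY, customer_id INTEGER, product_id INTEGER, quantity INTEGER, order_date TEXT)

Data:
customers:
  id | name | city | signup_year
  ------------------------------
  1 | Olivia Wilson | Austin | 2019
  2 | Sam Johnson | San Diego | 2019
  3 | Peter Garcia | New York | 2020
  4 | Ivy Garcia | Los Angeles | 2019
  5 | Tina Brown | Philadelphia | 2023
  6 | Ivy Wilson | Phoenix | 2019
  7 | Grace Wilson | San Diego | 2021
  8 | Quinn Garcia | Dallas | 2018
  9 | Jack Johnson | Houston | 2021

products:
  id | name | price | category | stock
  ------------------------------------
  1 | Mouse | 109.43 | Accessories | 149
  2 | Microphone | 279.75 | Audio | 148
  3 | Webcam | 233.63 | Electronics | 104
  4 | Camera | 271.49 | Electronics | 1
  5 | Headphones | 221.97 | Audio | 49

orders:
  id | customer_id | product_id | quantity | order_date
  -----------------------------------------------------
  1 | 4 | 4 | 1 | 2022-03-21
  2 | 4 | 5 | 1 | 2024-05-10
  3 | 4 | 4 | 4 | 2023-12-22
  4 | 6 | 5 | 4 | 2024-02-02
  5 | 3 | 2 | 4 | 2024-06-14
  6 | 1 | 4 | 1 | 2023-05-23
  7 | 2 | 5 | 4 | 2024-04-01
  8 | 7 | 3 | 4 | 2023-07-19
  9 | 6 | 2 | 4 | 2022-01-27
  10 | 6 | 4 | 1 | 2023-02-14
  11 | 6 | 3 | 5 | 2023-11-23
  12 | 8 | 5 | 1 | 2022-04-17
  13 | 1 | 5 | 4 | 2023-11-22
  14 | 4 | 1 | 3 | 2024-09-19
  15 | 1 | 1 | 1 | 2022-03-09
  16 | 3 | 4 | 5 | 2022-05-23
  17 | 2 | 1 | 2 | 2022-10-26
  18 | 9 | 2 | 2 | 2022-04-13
SELECT id, product_id FROM orders WHERE product_id IN (SELECT id FROM products WHERE stock <= 115)

Execution result:
id | product_id
1 | 4
2 | 5
3 | 4
4 | 5
6 | 4
7 | 5
8 | 3
10 | 4
11 | 3
12 | 5
13 | 5
16 | 4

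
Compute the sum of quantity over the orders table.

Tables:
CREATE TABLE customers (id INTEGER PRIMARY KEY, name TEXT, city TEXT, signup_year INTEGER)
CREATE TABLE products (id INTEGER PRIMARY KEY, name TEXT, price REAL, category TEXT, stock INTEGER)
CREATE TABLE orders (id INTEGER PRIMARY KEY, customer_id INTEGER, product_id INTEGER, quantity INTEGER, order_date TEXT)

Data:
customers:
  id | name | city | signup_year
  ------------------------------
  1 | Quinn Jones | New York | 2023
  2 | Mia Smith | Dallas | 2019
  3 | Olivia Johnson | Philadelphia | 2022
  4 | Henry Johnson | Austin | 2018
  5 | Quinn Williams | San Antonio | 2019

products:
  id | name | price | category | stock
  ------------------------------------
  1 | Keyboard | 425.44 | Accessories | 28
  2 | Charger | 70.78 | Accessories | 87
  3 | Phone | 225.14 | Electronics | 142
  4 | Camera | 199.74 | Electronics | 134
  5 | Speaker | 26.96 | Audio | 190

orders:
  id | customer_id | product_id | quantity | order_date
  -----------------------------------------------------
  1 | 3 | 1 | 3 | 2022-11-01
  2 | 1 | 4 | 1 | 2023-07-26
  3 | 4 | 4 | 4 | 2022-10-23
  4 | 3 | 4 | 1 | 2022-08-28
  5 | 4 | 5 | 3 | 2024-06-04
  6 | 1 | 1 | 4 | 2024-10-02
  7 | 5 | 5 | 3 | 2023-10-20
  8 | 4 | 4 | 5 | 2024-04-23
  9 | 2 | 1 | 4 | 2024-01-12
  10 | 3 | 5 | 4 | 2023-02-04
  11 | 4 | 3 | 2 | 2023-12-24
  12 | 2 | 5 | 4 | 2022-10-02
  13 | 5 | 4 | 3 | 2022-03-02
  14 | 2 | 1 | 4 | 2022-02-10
SELECT SUM(quantity) FROM orders

Execution result:
45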